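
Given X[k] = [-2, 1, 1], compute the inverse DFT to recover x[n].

x[n] = (1/3) Σ(k=0 to 2) X[k] · e^(2πikn/3)

Computing each x[n]:
x[0] = 0
x[1] = -1
x[2] = -1

x = [0, -1, -1]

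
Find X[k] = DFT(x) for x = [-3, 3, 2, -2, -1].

X[k] = Σ(n=0 to 4) x[n] · ω_5^(nk)
where ω_5 = e^(-2πi/5)

Computing each X[k]:
X[0] = -1
X[1] = -2.3820-6.1554i
X[2] = -4.6180+1.4531i
X[3] = -4.6180-1.4531i
X[4] = -2.3820+6.1554i

X = [-1, -2.3820-6.1554i, -4.6180+1.4531i, -4.6180-1.4531i, -2.3820+6.1554i]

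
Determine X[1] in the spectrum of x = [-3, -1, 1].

X[1] = Σ(n=0 to 2) x[n] · ω_3^(1n) where ω_3 = e^(-2πi/3)
= (-3)·ω_3^0 + (-1)·ω_3^1 + (1)·ω_3^2

X[1] = -3.0000+1.7321i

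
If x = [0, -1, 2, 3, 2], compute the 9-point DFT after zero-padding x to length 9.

Original 5-point DFT: [6, -3.7361+3.4410i, 0.7361+0.8123i, 0.7361-0.8123i, -3.7361-3.4410i]
Zero-padded 9-point DFT provides frequency interpolation.

DFT_9([x, 0, ...]) = [6, -3.7981-4.6089i, -2.0209+4.1844i, 1.5000+0.8660i, 1.3191+0.9991i, 1.3191-0.9991i, 1.5000-0.8660i, -2.0209-4.1844i, -3.7981+4.6089i]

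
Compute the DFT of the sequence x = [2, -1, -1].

X[k] = Σ(n=0 to 2) x[n] · ω_3^(nk)
where ω_3 = e^(-2πi/3)

Computing each X[k]:
X[0] = 0
X[1] = 3
X[2] = 3

X = [0, 3, 3]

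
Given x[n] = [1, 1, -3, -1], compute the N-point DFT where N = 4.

X[k] = Σ(n=0 to 3) x[n] · ω_4^(nk)
where ω_4 = e^(-2πi/4)

Computing each X[k]:
X[0] = -2
X[1] = 4-2i
X[2] = -2
X[3] = 4+2i

X = [-2, 4-2i, -2, 4+2i]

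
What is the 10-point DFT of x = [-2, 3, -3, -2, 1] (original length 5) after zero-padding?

Original 5-point DFT: [-3, 3.2812-1.3143i, -6.7812-2.1266i, -6.7812+2.1266i, 3.2812+1.3143i]
Zero-padded 10-point DFT provides frequency interpolation.

DFT_10([x, 0, ...]) = [-3, -0.6910+2.4041i, 3.2812-1.3143i, -1.8090-6.7432i, -6.7812-2.1266i, -5, -6.7812+2.1266i, -1.8090+6.7432i, 3.2812+1.3143i, -0.6910-2.4041i]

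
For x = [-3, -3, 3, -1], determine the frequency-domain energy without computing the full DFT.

Parseval: Σ|x[n]|² = (1/N)Σ|X[k]|², so Σ|X[k]|² = N·Σ|x[n]|² = 4·28.0000

Σ|X[k]|² = N·Σ|x[n]|² = 4·28.0000 = 112.0000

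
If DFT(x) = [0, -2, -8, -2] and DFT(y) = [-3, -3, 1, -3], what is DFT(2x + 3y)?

By linearity: DFT(2x + 3y) = 2·DFT(x) + 3·DFT(y)
= 2·[0, -2, -8, -2] + 3·[-3, -3, 1, -3]

Computing element-wise:
Z[0] = 2·(0) + 3·(-3) = -9
Z[1] = 2·(-2) + 3·(-3) = -13
Z[2] = 2·(-8) + 3·(1) = -13
Z[3] = 2·(-2) + 3·(-3) = -13

DFT(2x + 3y) = 2·X + 3·Y = [-9, -13, -13, -13]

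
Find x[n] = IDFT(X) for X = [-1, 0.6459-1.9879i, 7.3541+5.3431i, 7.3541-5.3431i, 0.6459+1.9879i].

x[n] = (1/5) Σ(k=0 to 4) X[k] · e^(2πikn/5)

Computing each x[n]:
x[0] = 3
x[1] = -3
x[2] = 3
x[3] = -2
x[4] = -2

x = [3, -3, 3, -2, -2]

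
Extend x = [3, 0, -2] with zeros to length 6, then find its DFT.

Original 3-point DFT: [1, 4.0000-1.7321i, 4.0000+1.7321i]
Zero-padded 6-point DFT provides frequency interpolation.

DFT_6([x, 0, ...]) = [1, 4.0000+1.7321i, 4.0000-1.7321i, 1, 4.0000+1.7321i, 4.0000-1.7321i]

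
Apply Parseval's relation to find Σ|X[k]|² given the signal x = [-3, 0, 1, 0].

Parseval: Σ|x[n]|² = (1/N)Σ|X[k]|², so Σ|X[k]|² = N·Σ|x[n]|² = 4·10.0000

Σ|X[k]|² = N·Σ|x[n]|² = 4·10.0000 = 40.0000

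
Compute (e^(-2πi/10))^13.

Since ω_10^10 = 1, powers reduce modulo 10.
13 mod 10 = 3
So ω_10^13 = ω_10^3 = e^(-2πi·3/10)

ω_10^13 = ω_10^3 = -0.3090-0.9511i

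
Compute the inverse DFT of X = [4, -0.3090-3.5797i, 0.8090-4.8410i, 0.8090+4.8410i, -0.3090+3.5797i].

x[n] = (1/5) Σ(k=0 to 4) X[k] · e^(2πikn/5)

Computing each x[n]:
x[0] = 1
x[1] = 3
x[2] = 0
x[3] = 2
x[4] = -2

x = [1, 3, 0, 2, -2]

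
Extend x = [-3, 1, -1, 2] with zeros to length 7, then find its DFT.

Original 4-point DFT: [-1, -2+1i, -7, -2-1i]
Zero-padded 7-point DFT provides frequency interpolation.

DFT_7([x, 0, ...]) = [-1, -3.9559-0.6747i, -1.0746+0.1549i, -4.9695-3.1656i, -4.9695+3.1656i, -1.0746-0.1549i, -3.9559+0.6747i]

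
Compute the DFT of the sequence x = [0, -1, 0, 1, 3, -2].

X[k] = Σ(n=0 to 5) x[n] · ω_6^(nk)
where ω_6 = e^(-2πi/6)

Computing each X[k]:
X[0] = 1
X[1] = -4.0000+1.7321i
X[2] = 1.0000-3.4641i
X[3] = 5
X[4] = 1.0000+3.4641i
X[5] = -4.0000-1.7321i

X = [1, -4.0000+1.7321i, 1.0000-3.4641i, 5, 1.0000+3.4641i, -4.0000-1.7321i]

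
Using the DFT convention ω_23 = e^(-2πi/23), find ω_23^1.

ω_23^1 = e^(-2πi·1/23)
= cos(-2π·1/23) + i·sin(-2π·1/23)
= cos(-2π/23) + i·sin(-2π/23)

ω_23^1 = cos(-2π/23) + i·sin(-2π/23) = 0.9629-0.2698i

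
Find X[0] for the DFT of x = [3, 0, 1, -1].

X[0] = Σ(n=0 to 3) x[n] · ω_4^0 = Σ x[n]
= (3) + (0) + (1) + (-1)

X[0] = 3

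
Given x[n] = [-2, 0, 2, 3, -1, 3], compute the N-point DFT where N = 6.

X[k] = Σ(n=0 to 5) x[n] · ω_6^(nk)
where ω_6 = e^(-2πi/6)

Computing each X[k]:
X[0] = 5
X[1] = -4
X[2] = -1.0000+5.1962i
X[3] = -7
X[4] = -1.0000-5.1962i
X[5] = -4

X = [5, -4, -1.0000+5.1962i, -7, -1.0000-5.1962i, -4]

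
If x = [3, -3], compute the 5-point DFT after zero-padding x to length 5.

Original 2-point DFT: [0, 6]
Zero-padded 5-point DFT provides frequency interpolation.

DFT_5([x, 0, ...]) = [0, 2.0729+2.8532i, 5.4271+1.7634i, 5.4271-1.7634i, 2.0729-2.8532i]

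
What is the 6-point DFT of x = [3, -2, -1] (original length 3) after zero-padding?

Original 3-point DFT: [0, 4.5000+0.8660i, 4.5000-0.8660i]
Zero-padded 6-point DFT provides frequency interpolation.

DFT_6([x, 0, ...]) = [0, 2.5000+2.5981i, 4.5000+0.8660i, 4, 4.5000-0.8660i, 2.5000-2.5981i]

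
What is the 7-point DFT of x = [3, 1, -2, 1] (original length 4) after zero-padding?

Original 4-point DFT: [3, 5, -1, 5]
Zero-padded 7-point DFT provides frequency interpolation.

DFT_7([x, 0, ...]) = [3, 3.1676+0.7341i, 5.2029-1.0609i, 0.6295-2.9725i, 0.6295+2.9725i, 5.2029+1.0609i, 3.1676-0.7341i]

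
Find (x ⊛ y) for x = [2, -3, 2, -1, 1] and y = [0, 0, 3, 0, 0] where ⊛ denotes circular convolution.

(x ⊛ y)[n] = Σ(m=0 to 4) x[m] · y[(n-m) mod 5]

Computing each output sample:
(x ⊛ y)[0] = -3
(x ⊛ y)[1] = 3
(x ⊛ y)[2] = 6
(x ⊛ y)[3] = -9
(x ⊛ y)[4] = 6

x ⊛ y = [-3, 3, 6, -9, 6]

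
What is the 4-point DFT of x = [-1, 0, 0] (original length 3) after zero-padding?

Original 3-point DFT: [-1, -1, -1]
Zero-padded 4-point DFT provides frequency interpolation.

DFT_4([x, 0, ...]) = [-1, -1, -1, -1]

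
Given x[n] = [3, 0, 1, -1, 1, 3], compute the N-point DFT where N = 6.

X[k] = Σ(n=0 to 5) x[n] · ω_6^(nk)
where ω_6 = e^(-2πi/6)

Computing each X[k]:
X[0] = 7
X[1] = 4.5000+2.5981i
X[2] = -0.5000+2.5981i
X[3] = 3
X[4] = -0.5000-2.5981i
X[5] = 4.5000-2.5981i

X = [7, 4.5000+2.5981i, -0.5000+2.5981i, 3, -0.5000-2.5981i, 4.5000-2.5981i]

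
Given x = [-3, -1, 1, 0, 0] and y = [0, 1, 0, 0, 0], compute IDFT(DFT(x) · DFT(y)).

(x ⊛ y)[n] = Σ(m=0 to 4) x[m] · y[(n-m) mod 5]

Computing each output sample:
(x ⊛ y)[0] = 0
(x ⊛ y)[1] = -3
(x ⊛ y)[2] = -1
(x ⊛ y)[3] = 1
(x ⊛ y)[4] = 0

x ⊛ y = [0, -3, -1, 1, 0]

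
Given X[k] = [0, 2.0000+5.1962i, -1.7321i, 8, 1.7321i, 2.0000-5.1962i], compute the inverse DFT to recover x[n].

x[n] = (1/6) Σ(k=0 to 5) X[k] · e^(2πikn/6)

Computing each x[n]:
x[0] = 2
x[1] = -2
x[2] = -1
x[3] = -2
x[4] = 3
x[5] = 0

x = [2, -2, -1, -2, 3, 0]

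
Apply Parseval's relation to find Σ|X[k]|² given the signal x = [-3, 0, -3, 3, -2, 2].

Parseval: Σ|x[n]|² = (1/N)Σ|X[k]|², so Σ|X[k]|² = N·Σ|x[n]|² = 6·35.0000

Σ|X[k]|² = N·Σ|x[n]|² = 6·35.0000 = 210.0000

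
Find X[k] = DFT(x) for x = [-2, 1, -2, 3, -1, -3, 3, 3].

X[k] = Σ(n=0 to 7) x[n] · ω_8^(nk)
where ω_8 = e^(-2πi/8)

Computing each X[k]:
X[0] = 2
X[1] = 1.8284+2.1716i
X[2] = -4+8i
X[3] = -3.8284-7.8284i
X[4] = -6
X[5] = -3.8284+7.8284i
X[6] = -4-8i
X[7] = 1.8284-2.1716i

X = [2, 1.8284+2.1716i, -4+8i, -3.8284-7.8284i, -6, -3.8284+7.8284i, -4-8i, 1.8284-2.1716i]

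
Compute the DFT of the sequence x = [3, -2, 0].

X[k] = Σ(n=0 to 2) x[n] · ω_3^(nk)
where ω_3 = e^(-2πi/3)

Computing each X[k]:
X[0] = 1
X[1] = 4.0000+1.7321i
X[2] = 4.0000-1.7321i

X = [1, 4.0000+1.7321i, 4.0000-1.7321i]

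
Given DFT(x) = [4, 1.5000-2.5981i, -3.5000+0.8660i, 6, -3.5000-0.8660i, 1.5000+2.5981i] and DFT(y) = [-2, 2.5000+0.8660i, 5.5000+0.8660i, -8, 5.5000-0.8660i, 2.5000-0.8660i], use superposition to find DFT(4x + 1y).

By linearity: DFT(4x + 1y) = 4·DFT(x) + 1·DFT(y)
= 4·[4, 1.5000-2.5981i, -3.5000+0.8660i, 6, -3.5000-0.8660i, 1.5000+2.5981i] + 1·[-2, 2.5000+0.8660i, 5.5000+0.8660i, -8, 5.5000-0.8660i, 2.5000-0.8660i]

Computing element-wise:
Z[0] = 4·(4) + 1·(-2) = 14
Z[1] = 4·(1.5000-2.5981i) + 1·(2.5000+0.8660i) = 8.5000-9.5264i
Z[2] = 4·(-3.5000+0.8660i) + 1·(5.5000+0.8660i) = -8.5000+4.3300i
Z[3] = 4·(6) + 1·(-8) = 16
Z[4] = 4·(-3.5000-0.8660i) + 1·(5.5000-0.8660i) = -8.5000-4.3300i
Z[5] = 4·(1.5000+2.5981i) + 1·(2.5000-0.8660i) = 8.5000+9.5264i

DFT(4x + 1y) = 4·X + 1·Y = [14, 8.5000-9.5264i, -8.5000+4.3300i, 16, -8.5000-4.3300i, 8.5000+9.5264i]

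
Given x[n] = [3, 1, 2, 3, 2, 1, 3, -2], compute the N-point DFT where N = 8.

X[k] = Σ(n=0 to 7) x[n] · ω_8^(nk)
where ω_8 = e^(-2πi/8)

Computing each X[k]:
X[0] = 13
X[1] = -2.5355-2.5355i
X[2] = -1i
X[3] = 4.5355-4.5355i
X[4] = 7
X[5] = 4.5355+4.5355i
X[6] = 1i
X[7] = -2.5355+2.5355i

X = [13, -2.5355-2.5355i, -1i, 4.5355-4.5355i, 7, 4.5355+4.5355i, 1i, -2.5355+2.5355i]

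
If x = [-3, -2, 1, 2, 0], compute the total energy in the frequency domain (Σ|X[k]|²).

Parseval: Σ|x[n]|² = (1/N)Σ|X[k]|², so Σ|X[k]|² = N·Σ|x[n]|² = 5·18.0000

Σ|X[k]|² = N·Σ|x[n]|² = 5·18.0000 = 90.0000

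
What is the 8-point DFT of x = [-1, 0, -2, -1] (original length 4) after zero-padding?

Original 4-point DFT: [-4, 1-1i, -2, 1+1i]
Zero-padded 8-point DFT provides frequency interpolation.

DFT_8([x, 0, ...]) = [-4, -0.2929+2.7071i, 1-1i, -1.7071-1.2929i, -2, -1.7071+1.2929i, 1+1i, -0.2929-2.7071i]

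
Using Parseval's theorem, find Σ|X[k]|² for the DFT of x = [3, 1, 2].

Parseval: Σ|x[n]|² = (1/N)Σ|X[k]|², so Σ|X[k]|² = N·Σ|x[n]|² = 3·14.0000

Σ|X[k]|² = N·Σ|x[n]|² = 3·14.0000 = 42.0000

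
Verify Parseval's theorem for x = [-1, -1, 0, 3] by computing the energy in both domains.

Time domain:
Σ|x[n]|² = |-1|² + |-1|² + |0|² + |3|² = 11.0000

Frequency domain:
(1/4)Σ|X[k]|² = (1/4)(|1|² + |-1+4i|² + |-3|² + |-1-4i|²) = (1/4)·44.0000 = 11.0000

Both sides agree, confirming Parseval's theorem.

Σ|x[n]|² = (1/N)Σ|X[k]|² = 11.0000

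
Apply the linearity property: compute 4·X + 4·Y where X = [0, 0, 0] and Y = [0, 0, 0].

By linearity: DFT(4x + 4y) = 4·DFT(x) + 4·DFT(y)
= 4·[0, 0, 0] + 4·[0, 0, 0]

Computing element-wise:
Z[0] = 4·(0) + 4·(0) = 0
Z[1] = 4·(0) + 4·(0) = 0
Z[2] = 4·(0) + 4·(0) = 0

DFT(4x + 4y) = 4·X + 4·Y = [0, 0, 0]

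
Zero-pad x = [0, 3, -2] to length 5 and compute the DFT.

Original 3-point DFT: [1, -0.5000-4.3301i, -0.5000+4.3301i]
Zero-padded 5-point DFT provides frequency interpolation.

DFT_5([x, 0, ...]) = [1, 2.5451-1.6776i, -3.0451-3.6655i, -3.0451+3.6655i, 2.5451+1.6776i]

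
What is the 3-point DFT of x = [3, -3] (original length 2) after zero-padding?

Original 2-point DFT: [0, 6]
Zero-padded 3-point DFT provides frequency interpolation.

DFT_3([x, 0, ...]) = [0, 4.5000+2.5981i, 4.5000-2.5981i]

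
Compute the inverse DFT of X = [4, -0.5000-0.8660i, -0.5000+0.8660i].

x[n] = (1/3) Σ(k=0 to 2) X[k] · e^(2πikn/3)

Computing each x[n]:
x[0] = 1
x[1] = 2
x[2] = 1

x = [1, 2, 1]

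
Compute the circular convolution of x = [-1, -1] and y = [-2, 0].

(x ⊛ y)[n] = Σ(m=0 to 1) x[m] · y[(n-m) mod 2]

Computing each output sample:
(x ⊛ y)[0] = 2
(x ⊛ y)[1] = 2

x ⊛ y = [2, 2]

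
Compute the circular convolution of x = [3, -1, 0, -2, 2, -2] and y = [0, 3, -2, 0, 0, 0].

(x ⊛ y)[n] = Σ(m=0 to 5) x[m] · y[(n-m) mod 6]

Computing each output sample:
(x ⊛ y)[0] = -10
(x ⊛ y)[1] = 13
(x ⊛ y)[2] = -9
(x ⊛ y)[3] = 2
(x ⊛ y)[4] = -6
(x ⊛ y)[5] = 10

x ⊛ y = [-10, 13, -9, 2, -6, 10]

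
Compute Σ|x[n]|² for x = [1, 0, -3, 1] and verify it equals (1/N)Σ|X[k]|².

Time domain:
Σ|x[n]|² = |1|² + |0|² + |-3|² + |1|² = 11.0000

Frequency domain:
(1/4)Σ|X[k]|² = (1/4)(|-1|² + |4+1i|² + |-3|² + |4-1i|²) = (1/4)·44.0000 = 11.0000

Both sides agree, confirming Parseval's theorem.

Σ|x[n]|² = (1/N)Σ|X[k]|² = 11.0000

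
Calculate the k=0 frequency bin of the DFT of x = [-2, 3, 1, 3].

X[0] = Σ(n=0 to 3) x[n] · ω_4^0 = Σ x[n]
= (-2) + (3) + (1) + (3)

X[0] = 5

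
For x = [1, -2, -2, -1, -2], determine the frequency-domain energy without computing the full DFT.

Parseval: Σ|x[n]|² = (1/N)Σ|X[k]|², so Σ|X[k]|² = N·Σ|x[n]|² = 5·14.0000

Σ|X[k]|² = N·Σ|x[n]|² = 5·14.0000 = 70.0000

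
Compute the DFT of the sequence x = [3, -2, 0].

X[k] = Σ(n=0 to 2) x[n] · ω_3^(nk)
where ω_3 = e^(-2πi/3)

Computing each X[k]:
X[0] = 1
X[1] = 4.0000+1.7321i
X[2] = 4.0000-1.7321i

X = [1, 4.0000+1.7321i, 4.0000-1.7321i]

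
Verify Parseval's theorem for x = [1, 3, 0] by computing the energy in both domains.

Time domain:
Σ|x[n]|² = |1|² + |3|² + |0|² = 10.0000

Frequency domain:
(1/3)Σ|X[k]|² = (1/3)(|4|² + |-0.5000-2.5981i|² + |-0.5000+2.5981i|²) = (1/3)·30.0000 = 10.0000

Both sides agree, confirming Parseval's theorem.

Σ|x[n]|² = (1/N)Σ|X[k]|² = 10.0000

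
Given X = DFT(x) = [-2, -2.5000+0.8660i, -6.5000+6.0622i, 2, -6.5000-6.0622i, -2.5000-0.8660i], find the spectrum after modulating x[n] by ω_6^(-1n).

Modulation property: DFT(ω_6^(-1n)·x[n]) = X[(k-1) mod 6], so circularly shift X by 1 positions.

X[k-1] = [-2.5000-0.8660i, -2, -2.5000+0.8660i, -6.5000+6.0622i, 2, -6.5000-6.0622i]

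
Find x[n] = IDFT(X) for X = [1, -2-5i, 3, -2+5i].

x[n] = (1/4) Σ(k=0 to 3) X[k] · e^(2πikn/4)

Computing each x[n]:
x[0] = 0
x[1] = 2
x[2] = 2
x[3] = -3

x = [0, 2, 2, -3]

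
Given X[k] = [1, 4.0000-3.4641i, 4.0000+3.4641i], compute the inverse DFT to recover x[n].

x[n] = (1/3) Σ(k=0 to 2) X[k] · e^(2πikn/3)

Computing each x[n]:
x[0] = 3
x[1] = 1
x[2] = -3

x = [3, 1, -3]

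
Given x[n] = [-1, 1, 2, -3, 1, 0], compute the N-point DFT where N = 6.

X[k] = Σ(n=0 to 5) x[n] · ω_6^(nk)
where ω_6 = e^(-2πi/6)

Computing each X[k]:
X[0] = 0
X[1] = 1.0000-1.7321i
X[2] = -6
X[3] = 4
X[4] = -6
X[5] = 1.0000+1.7321i

X = [0, 1.0000-1.7321i, -6, 4, -6, 1.0000+1.7321i]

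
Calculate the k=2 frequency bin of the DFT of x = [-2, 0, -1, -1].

X[2] = Σ(n=0 to 3) x[n] · ω_4^(2n) where ω_4 = e^(-2πi/4)
= (-2)·ω_4^0 + (0)·ω_4^2 + (-1)·ω_4^4 + (-1)·ω_4^6

X[2] = -2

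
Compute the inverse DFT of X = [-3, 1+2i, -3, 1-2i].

x[n] = (1/4) Σ(k=0 to 3) X[k] · e^(2πikn/4)

Computing each x[n]:
x[0] = -1
x[1] = -1
x[2] = -2
x[3] = 1

x = [-1, -1, -2, 1]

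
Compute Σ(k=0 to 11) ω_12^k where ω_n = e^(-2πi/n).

Sum of all nth roots of unity equals 0 for n > 1 (geometric series with r ≠ 1).

0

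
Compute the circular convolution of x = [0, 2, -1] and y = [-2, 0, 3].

(x ⊛ y)[n] = Σ(m=0 to 2) x[m] · y[(n-m) mod 3]

Computing each output sample:
(x ⊛ y)[0] = 6
(x ⊛ y)[1] = -7
(x ⊛ y)[2] = 2

x ⊛ y = [6, -7, 2]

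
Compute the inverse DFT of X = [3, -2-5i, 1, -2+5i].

x[n] = (1/4) Σ(k=0 to 3) X[k] · e^(2πikn/4)

Computing each x[n]:
x[0] = 0
x[1] = 3
x[2] = 2
x[3] = -2

x = [0, 3, 2, -2]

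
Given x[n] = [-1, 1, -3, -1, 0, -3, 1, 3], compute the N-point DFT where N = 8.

X[k] = Σ(n=0 to 7) x[n] · ω_8^(nk)
where ω_8 = e^(-2πi/8)

Computing each X[k]:
X[0] = -3
X[1] = 4.6569+4.0000i
X[2] = 1+4i
X[3] = -6.6569-4.0000i
X[4] = -3
X[5] = -6.6569+4.0000i
X[6] = 1-4i
X[7] = 4.6569-4.0000i

X = [-3, 4.6569+4.0000i, 1+4i, -6.6569-4.0000i, -3, -6.6569+4.0000i, 1-4i, 4.6569-4.0000i]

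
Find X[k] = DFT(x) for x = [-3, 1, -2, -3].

X[k] = Σ(n=0 to 3) x[n] · ω_4^(nk)
where ω_4 = e^(-2πi/4)

Computing each X[k]:
X[0] = -7
X[1] = -1-4i
X[2] = -3
X[3] = -1+4i

X = [-7, -1-4i, -3, -1+4i]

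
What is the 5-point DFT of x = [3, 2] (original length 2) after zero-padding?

Original 2-point DFT: [5, 1]
Zero-padded 5-point DFT provides frequency interpolation.

DFT_5([x, 0, ...]) = [5, 3.6180-1.9021i, 1.3820-1.1756i, 1.3820+1.1756i, 3.6180+1.9021i]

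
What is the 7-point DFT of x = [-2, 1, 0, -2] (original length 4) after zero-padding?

Original 4-point DFT: [-3, -2-3i, -1, -2+3i]
Zero-padded 7-point DFT provides frequency interpolation.

DFT_7([x, 0, ...]) = [-3, 0.4254+0.0859i, -3.4695-2.5386i, -2.4559+1.5160i, -2.4559-1.5160i, -3.4695+2.5386i, 0.4254-0.0859i]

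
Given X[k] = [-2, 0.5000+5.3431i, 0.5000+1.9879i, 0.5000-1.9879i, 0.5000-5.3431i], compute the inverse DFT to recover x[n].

x[n] = (1/5) Σ(k=0 to 4) X[k] · e^(2πikn/5)

Computing each x[n]:
x[0] = 0
x[1] = -3
x[2] = -1
x[3] = 0
x[4] = 2

x = [0, -3, -1, 0, 2]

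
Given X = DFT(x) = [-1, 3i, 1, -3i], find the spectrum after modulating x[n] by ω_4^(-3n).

Modulation property: DFT(ω_4^(-3n)·x[n]) = X[(k-3) mod 4], so circularly shift X by 3 positions.

X[k-3] = [3i, 1, -3i, -1]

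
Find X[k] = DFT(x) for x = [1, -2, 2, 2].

X[k] = Σ(n=0 to 3) x[n] · ω_4^(nk)
where ω_4 = e^(-2πi/4)

Computing each X[k]:
X[0] = 3
X[1] = -1+4i
X[2] = 3
X[3] = -1-4i

X = [3, -1+4i, 3, -1-4i]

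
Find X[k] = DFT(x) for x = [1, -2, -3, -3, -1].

X[k] = Σ(n=0 to 4) x[n] · ω_5^(nk)
where ω_5 = e^(-2πi/5)

Computing each X[k]:
X[0] = -8
X[1] = 4.9271+0.9511i
X[2] = 1.5729+0.5878i
X[3] = 1.5729-0.5878i
X[4] = 4.9271-0.9511i

X = [-8, 4.9271+0.9511i, 1.5729+0.5878i, 1.5729-0.5878i, 4.9271-0.9511i]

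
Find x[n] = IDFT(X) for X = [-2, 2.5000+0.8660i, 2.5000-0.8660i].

x[n] = (1/3) Σ(k=0 to 2) X[k] · e^(2πikn/3)

Computing each x[n]:
x[0] = 1
x[1] = -2
x[2] = -1

x = [1, -2, -1]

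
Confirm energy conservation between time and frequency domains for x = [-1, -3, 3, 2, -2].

Time domain:
Σ|x[n]|² = |-1|² + |-3|² + |3|² + |2|² + |-2|² = 27.0000

Frequency domain:
(1/5)Σ|X[k]|² = (1/5)(|-1|² + |-6.5902+0.3633i|² + |4.5902+1.5388i|² + |4.5902-1.5388i|² + |-6.5902-0.3633i|²) = (1/5)·135.0000 = 27.0000

Both sides agree, confirming Parseval's theorem.

Σ|x[n]|² = (1/N)Σ|X[k]|² = 27.0000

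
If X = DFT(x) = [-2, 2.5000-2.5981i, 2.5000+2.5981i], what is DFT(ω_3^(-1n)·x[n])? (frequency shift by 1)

Modulation property: DFT(ω_3^(-1n)·x[n]) = X[(k-1) mod 3], so circularly shift X by 1 positions.

X[k-1] = [2.5000+2.5981i, -2, 2.5000-2.5981i]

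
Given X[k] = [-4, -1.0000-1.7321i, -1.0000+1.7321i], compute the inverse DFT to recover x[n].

x[n] = (1/3) Σ(k=0 to 2) X[k] · e^(2πikn/3)

Computing each x[n]:
x[0] = -2
x[1] = 0
x[2] = -2

x = [-2, 0, -2]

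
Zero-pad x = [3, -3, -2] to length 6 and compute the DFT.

Original 3-point DFT: [-2, 5.5000+0.8660i, 5.5000-0.8660i]
Zero-padded 6-point DFT provides frequency interpolation.

DFT_6([x, 0, ...]) = [-2, 2.5000+4.3301i, 5.5000+0.8660i, 4, 5.5000-0.8660i, 2.5000-4.3301i]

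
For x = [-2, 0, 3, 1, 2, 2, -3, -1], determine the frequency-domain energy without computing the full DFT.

Parseval: Σ|x[n]|² = (1/N)Σ|X[k]|², so Σ|X[k]|² = N·Σ|x[n]|² = 8·32.0000

Σ|X[k]|² = N·Σ|x[n]|² = 8·32.0000 = 256.0000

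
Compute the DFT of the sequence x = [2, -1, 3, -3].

X[k] = Σ(n=0 to 3) x[n] · ω_4^(nk)
where ω_4 = e^(-2πi/4)

Computing each X[k]:
X[0] = 1
X[1] = -1-2i
X[2] = 9
X[3] = -1+2i

X = [1, -1-2i, 9, -1+2i]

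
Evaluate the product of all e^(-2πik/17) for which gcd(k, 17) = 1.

The primitive 17th roots of unity are ω_17^k for k coprime to 17: k ∈ {1, 2, 3, 4, 5, 6, 7, 8, 9, 10, 11, 12, 13, 14, 15, 16}
Their product equals the constant term of the cyclotomic polynomial Φ_17(x) up to sign.
For n ≥ 3, the product of all primitive nth roots of unity is 1. (For n=1 it is 1; for n=2 it is -1.)

1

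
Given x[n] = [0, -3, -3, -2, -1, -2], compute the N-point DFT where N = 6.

X[k] = Σ(n=0 to 5) x[n] · ω_6^(nk)
where ω_6 = e^(-2πi/6)

Computing each X[k]:
X[0] = -11
X[1] = 1.5000+2.5981i
X[2] = 2.5000-0.8660i
X[3] = 3
X[4] = 2.5000+0.8660i
X[5] = 1.5000-2.5981i

X = [-11, 1.5000+2.5981i, 2.5000-0.8660i, 3, 2.5000+0.8660i, 1.5000-2.5981i]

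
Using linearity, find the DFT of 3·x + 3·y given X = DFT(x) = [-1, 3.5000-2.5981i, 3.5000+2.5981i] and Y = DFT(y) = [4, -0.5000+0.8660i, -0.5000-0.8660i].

By linearity: DFT(3x + 3y) = 3·DFT(x) + 3·DFT(y)
= 3·[-1, 3.5000-2.5981i, 3.5000+2.5981i] + 3·[4, -0.5000+0.8660i, -0.5000-0.8660i]

Computing element-wise:
Z[0] = 3·(-1) + 3·(4) = 9
Z[1] = 3·(3.5000-2.5981i) + 3·(-0.5000+0.8660i) = 9.0000-5.1963i
Z[2] = 3·(3.5000+2.5981i) + 3·(-0.5000-0.8660i) = 9.0000+5.1963i

DFT(3x + 3y) = 3·X + 3·Y = [9, 9.0000-5.1963i, 9.0000+5.1963i]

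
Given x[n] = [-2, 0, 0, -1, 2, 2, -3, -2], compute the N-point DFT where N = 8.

X[k] = Σ(n=0 to 7) x[n] · ω_8^(nk)
where ω_8 = e^(-2πi/8)

Computing each X[k]:
X[0] = -4
X[1] = -6.1213-2.2929i
X[2] = 3-5i
X[3] = -1.8787+3.7071i
X[4] = -2
X[5] = -1.8787-3.7071i
X[6] = 3+5i
X[7] = -6.1213+2.2929i

X = [-4, -6.1213-2.2929i, 3-5i, -1.8787+3.7071i, -2, -1.8787-3.7071i, 3+5i, -6.1213+2.2929i]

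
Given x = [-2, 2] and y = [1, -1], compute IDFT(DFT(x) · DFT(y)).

(x ⊛ y)[n] = Σ(m=0 to 1) x[m] · y[(n-m) mod 2]

Computing each output sample:
(x ⊛ y)[0] = -4
(x ⊛ y)[1] = 4

x ⊛ y = [-4, 4]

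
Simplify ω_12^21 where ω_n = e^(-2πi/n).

Since ω_12^12 = 1, powers reduce modulo 12.
21 mod 12 = 9
So ω_12^21 = ω_12^9 = e^(-2πi·9/12)

ω_12^21 = ω_12^9 = 1i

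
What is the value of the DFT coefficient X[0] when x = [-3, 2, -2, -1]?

X[0] = Σ(n=0 to 3) x[n] · ω_4^0 = Σ x[n]
= (-3) + (2) + (-2) + (-1)

X[0] = -4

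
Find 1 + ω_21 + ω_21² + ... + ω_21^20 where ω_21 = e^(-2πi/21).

Sum of all nth roots of unity equals 0 for n > 1 (geometric series with r ≠ 1).

0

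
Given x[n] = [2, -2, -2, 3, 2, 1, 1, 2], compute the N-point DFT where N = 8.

X[k] = Σ(n=0 to 7) x[n] · ω_8^(nk)
where ω_8 = e^(-2πi/8)

Computing each X[k]:
X[0] = 7
X[1] = -2.8284+4.4142i
X[2] = 5+6i
X[3] = 2.8284-1.5858i
X[4] = -1
X[5] = 2.8284+1.5858i
X[6] = 5-6i
X[7] = -2.8284-4.4142i

X = [7, -2.8284+4.4142i, 5+6i, 2.8284-1.5858i, -1, 2.8284+1.5858i, 5-6i, -2.8284-4.4142i]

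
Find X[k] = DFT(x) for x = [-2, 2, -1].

X[k] = Σ(n=0 to 2) x[n] · ω_3^(nk)
where ω_3 = e^(-2πi/3)

Computing each X[k]:
X[0] = -1
X[1] = -2.5000-2.5981i
X[2] = -2.5000+2.5981i

X = [-1, -2.5000-2.5981i, -2.5000+2.5981i]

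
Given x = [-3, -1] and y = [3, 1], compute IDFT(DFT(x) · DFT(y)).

(x ⊛ y)[n] = Σ(m=0 to 1) x[m] · y[(n-m) mod 2]

Computing each output sample:
(x ⊛ y)[0] = -10
(x ⊛ y)[1] = -6

x ⊛ y = [-10, -6]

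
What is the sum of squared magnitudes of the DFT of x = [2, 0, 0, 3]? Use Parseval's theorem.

Parseval: Σ|x[n]|² = (1/N)Σ|X[k]|², so Σ|X[k]|² = N·Σ|x[n]|² = 4·13.0000

Σ|X[k]|² = N·Σ|x[n]|² = 4·13.0000 = 52.0000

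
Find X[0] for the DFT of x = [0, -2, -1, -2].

X[0] = Σ(n=0 to 3) x[n] · ω_4^0 = Σ x[n]
= (0) + (-2) + (-1) + (-2)

X[0] = -5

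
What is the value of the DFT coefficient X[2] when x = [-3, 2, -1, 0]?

X[2] = Σ(n=0 to 3) x[n] · ω_4^(2n) where ω_4 = e^(-2πi/4)
= (-3)·ω_4^0 + (2)·ω_4^2 + (-1)·ω_4^4 + (0)·ω_4^6

X[2] = -6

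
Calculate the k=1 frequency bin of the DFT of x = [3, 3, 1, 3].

X[1] = Σ(n=0 to 3) x[n] · ω_4^(1n) where ω_4 = e^(-2πi/4)
= (3)·ω_4^0 + (3)·ω_4^1 + (1)·ω_4^2 + (3)·ω_4^3

X[1] = 2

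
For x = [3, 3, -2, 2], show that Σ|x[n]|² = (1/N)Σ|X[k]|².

Time domain:
Σ|x[n]|² = |3|² + |3|² + |-2|² + |2|² = 26.0000

Frequency domain:
(1/4)Σ|X[k]|² = (1/4)(|6|² + |5-1i|² + |-4|² + |5+1i|²) = (1/4)·104.0000 = 26.0000

Both sides agree, confirming Parseval's theorem.

Σ|x[n]|² = (1/N)Σ|X[k]|² = 26.0000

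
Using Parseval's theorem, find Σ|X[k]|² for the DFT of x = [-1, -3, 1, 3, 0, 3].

Parseval: Σ|x[n]|² = (1/N)Σ|X[k]|², so Σ|X[k]|² = N·Σ|x[n]|² = 6·29.0000

Σ|X[k]|² = N·Σ|x[n]|² = 6·29.0000 = 174.0000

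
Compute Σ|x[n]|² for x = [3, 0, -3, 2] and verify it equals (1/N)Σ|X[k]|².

Time domain:
Σ|x[n]|² = |3|² + |0|² + |-3|² + |2|² = 22.0000

Frequency domain:
(1/4)Σ|X[k]|² = (1/4)(|2|² + |6+2i|² + |-2|² + |6-2i|²) = (1/4)·88.0000 = 22.0000

Both sides agree, confirming Parseval's theorem.

Σ|x[n]|² = (1/N)Σ|X[k]|² = 22.0000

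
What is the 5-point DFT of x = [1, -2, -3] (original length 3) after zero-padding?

Original 3-point DFT: [-4, 3.5000-0.8660i, 3.5000+0.8660i]
Zero-padded 5-point DFT provides frequency interpolation.

DFT_5([x, 0, ...]) = [-4, 2.8090+3.6655i, 1.6910-1.6776i, 1.6910+1.6776i, 2.8090-3.6655i]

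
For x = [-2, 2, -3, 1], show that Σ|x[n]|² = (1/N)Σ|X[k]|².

Time domain:
Σ|x[n]|² = |-2|² + |2|² + |-3|² + |1|² = 18.0000

Frequency domain:
(1/4)Σ|X[k]|² = (1/4)(|-2|² + |1-1i|² + |-8|² + |1+1i|²) = (1/4)·72.0000 = 18.0000

Both sides agree, confirming Parseval's theorem.

Σ|x[n]|² = (1/N)Σ|X[k]|² = 18.0000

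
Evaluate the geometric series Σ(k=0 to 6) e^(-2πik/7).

Sum of all nth roots of unity equals 0 for n > 1 (geometric series with r ≠ 1).

0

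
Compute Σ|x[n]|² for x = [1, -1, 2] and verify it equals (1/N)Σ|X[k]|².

Time domain:
Σ|x[n]|² = |1|² + |-1|² + |2|² = 6.0000

Frequency domain:
(1/3)Σ|X[k]|² = (1/3)(|2|² + |0.5000+2.5981i|² + |0.5000-2.5981i|²) = (1/3)·18.0000 = 6.0000

Both sides agree, confirming Parseval's theorem.

Σ|x[n]|² = (1/N)Σ|X[k]|² = 6.0000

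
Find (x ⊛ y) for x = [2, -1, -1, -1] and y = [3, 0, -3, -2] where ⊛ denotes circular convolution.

(x ⊛ y)[n] = Σ(m=0 to 3) x[m] · y[(n-m) mod 4]

Computing each output sample:
(x ⊛ y)[0] = 11
(x ⊛ y)[1] = 2
(x ⊛ y)[2] = -7
(x ⊛ y)[3] = -4

x ⊛ y = [11, 2, -7, -4]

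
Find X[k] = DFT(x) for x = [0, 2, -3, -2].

X[k] = Σ(n=0 to 3) x[n] · ω_4^(nk)
where ω_4 = e^(-2πi/4)

Computing each X[k]:
X[0] = -3
X[1] = 3-4i
X[2] = -3
X[3] = 3+4i

X = [-3, 3-4i, -3, 3+4i]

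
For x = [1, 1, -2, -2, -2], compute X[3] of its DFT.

X[3] = Σ(n=0 to 4) x[n] · ω_5^(3n) where ω_5 = e^(-2πi/5)
= (1)·ω_5^0 + (1)·ω_5^3 + (-2)·ω_5^6 + (-2)·ω_5^9 + (-2)·ω_5^12

X[3] = 0.5729+1.7634i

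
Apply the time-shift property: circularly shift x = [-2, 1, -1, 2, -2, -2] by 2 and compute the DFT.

Time shift by 2: X_shifted[k] = ω_6^(2k) · X[k]
Shifted x = [-2, -2, -2, 1, -1, 2]

DFT(x[n-2]) = [-4, -1.5000+4.3301i, 0.5000+2.5981i, -6, 0.5000-2.5981i, -1.5000-4.3301i]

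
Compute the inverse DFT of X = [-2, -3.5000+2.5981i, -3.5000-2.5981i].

x[n] = (1/3) Σ(k=0 to 2) X[k] · e^(2πikn/3)

Computing each x[n]:
x[0] = -3
x[1] = -1
x[2] = 2

x = [-3, -1, 2]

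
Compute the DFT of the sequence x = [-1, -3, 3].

X[k] = Σ(n=0 to 2) x[n] · ω_3^(nk)
where ω_3 = e^(-2πi/3)

Computing each X[k]:
X[0] = -1
X[1] = -1.0000+5.1962i
X[2] = -1.0000-5.1962i

X = [-1, -1.0000+5.1962i, -1.0000-5.1962i]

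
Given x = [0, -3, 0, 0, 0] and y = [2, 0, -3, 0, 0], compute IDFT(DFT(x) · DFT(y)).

(x ⊛ y)[n] = Σ(m=0 to 4) x[m] · y[(n-m) mod 5]

Computing each output sample:
(x ⊛ y)[0] = 0
(x ⊛ y)[1] = -6
(x ⊛ y)[2] = 0
(x ⊛ y)[3] = 9
(x ⊛ y)[4] = 0

x ⊛ y = [0, -6, 0, 9, 0]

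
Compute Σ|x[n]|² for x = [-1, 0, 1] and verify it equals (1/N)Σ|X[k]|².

Time domain:
Σ|x[n]|² = |-1|² + |0|² + |1|² = 2.0000

Frequency domain:
(1/3)Σ|X[k]|² = (1/3)(|0|² + |-1.5000+0.8660i|² + |-1.5000-0.8660i|²) = (1/3)·6.0000 = 2.0000

Both sides agree, confirming Parseval's theorem.

Σ|x[n]|² = (1/N)Σ|X[k]|² = 2.0000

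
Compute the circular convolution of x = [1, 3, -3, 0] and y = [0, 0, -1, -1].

(x ⊛ y)[n] = Σ(m=0 to 3) x[m] · y[(n-m) mod 4]

Computing each output sample:
(x ⊛ y)[0] = 0
(x ⊛ y)[1] = 3
(x ⊛ y)[2] = -1
(x ⊛ y)[3] = -4

x ⊛ y = [0, 3, -1, -4]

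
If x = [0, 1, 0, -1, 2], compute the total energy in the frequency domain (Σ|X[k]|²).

Parseval: Σ|x[n]|² = (1/N)Σ|X[k]|², so Σ|X[k]|² = N·Σ|x[n]|² = 5·6.0000

Σ|X[k]|² = N·Σ|x[n]|² = 5·6.0000 = 30.0000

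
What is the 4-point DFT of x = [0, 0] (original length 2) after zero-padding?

Original 2-point DFT: [0, 0]
Zero-padded 4-point DFT provides frequency interpolation.

DFT_4([x, 0, ...]) = [0, 0, 0, 0]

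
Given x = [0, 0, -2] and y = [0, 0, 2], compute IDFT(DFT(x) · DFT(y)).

(x ⊛ y)[n] = Σ(m=0 to 2) x[m] · y[(n-m) mod 3]

Computing each output sample:
(x ⊛ y)[0] = 0
(x ⊛ y)[1] = -4
(x ⊛ y)[2] = 0

x ⊛ y = [0, -4, 0]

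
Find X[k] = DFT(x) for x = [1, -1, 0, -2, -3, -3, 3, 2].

X[k] = Σ(n=0 to 7) x[n] · ω_8^(nk)
where ω_8 = e^(-2πi/8)

Computing each X[k]:
X[0] = -3
X[1] = 8.2426+4.4142i
X[2] = -5+4i
X[3] = -0.2426-1.5858i
X[4] = 5
X[5] = -0.2426+1.5858i
X[6] = -5-4i
X[7] = 8.2426-4.4142i

X = [-3, 8.2426+4.4142i, -5+4i, -0.2426-1.5858i, 5, -0.2426+1.5858i, -5-4i, 8.2426-4.4142i]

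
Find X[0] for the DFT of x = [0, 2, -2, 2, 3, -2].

X[0] = Σ(n=0 to 5) x[n] · ω_6^0 = Σ x[n]
= (0) + (2) + (-2) + (2) + (3) + (-2)

X[0] = 3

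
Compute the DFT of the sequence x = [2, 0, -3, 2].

X[k] = Σ(n=0 to 3) x[n] · ω_4^(nk)
where ω_4 = e^(-2πi/4)

Computing each X[k]:
X[0] = 1
X[1] = 5+2i
X[2] = -3
X[3] = 5-2i

X = [1, 5+2i, -3, 5-2i]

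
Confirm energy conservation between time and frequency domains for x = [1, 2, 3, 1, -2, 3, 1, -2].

Time domain:
Σ|x[n]|² = |1|² + |2|² + |3|² + |1|² + |-2|² + |3|² + |1|² + |-2|² = 33.0000

Frequency domain:
(1/8)Σ|X[k]|² = (1/8)(|7|² + |0.1716-3.4142i|² + |-5-6i|² + |5.8284+0.5858i|² + |-1|² + |5.8284-0.5858i|² + |-5+6i|² + |0.1716+3.4142i|²) = (1/8)·264.0000 = 33.0000

Both sides agree, confirming Parseval's theorem.

Σ|x[n]|² = (1/N)Σ|X[k]|² = 33.0000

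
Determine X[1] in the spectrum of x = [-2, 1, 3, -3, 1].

X[1] = Σ(n=0 to 4) x[n] · ω_5^(1n) where ω_5 = e^(-2πi/5)
= (-2)·ω_5^0 + (1)·ω_5^1 + (3)·ω_5^2 + (-3)·ω_5^3 + (1)·ω_5^4

X[1] = -1.3820-3.5267i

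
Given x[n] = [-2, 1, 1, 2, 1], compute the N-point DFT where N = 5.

X[k] = Σ(n=0 to 4) x[n] · ω_5^(nk)
where ω_5 = e^(-2πi/5)

Computing each X[k]:
X[0] = 3
X[1] = -3.8090+0.5878i
X[2] = -2.6910-0.9511i
X[3] = -2.6910+0.9511i
X[4] = -3.8090-0.5878i

X = [3, -3.8090+0.5878i, -2.6910-0.9511i, -2.6910+0.9511i, -3.8090-0.5878i]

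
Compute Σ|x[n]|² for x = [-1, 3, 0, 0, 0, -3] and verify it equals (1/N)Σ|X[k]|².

Time domain:
Σ|x[n]|² = |-1|² + |3|² + |0|² + |0|² + |0|² + |-3|² = 19.0000

Frequency domain:
(1/6)Σ|X[k]|² = (1/6)(|-1|² + |-1.0000-5.1962i|² + |-1.0000-5.1962i|² + |-1|² + |-1.0000+5.1962i|² + |-1.0000+5.1962i|²) = (1/6)·114.0000 = 19.0000

Both sides agree, confirming Parseval's theorem.

Σ|x[n]|² = (1/N)Σ|X[k]|² = 19.0000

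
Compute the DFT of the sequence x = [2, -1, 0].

X[k] = Σ(n=0 to 2) x[n] · ω_3^(nk)
where ω_3 = e^(-2πi/3)

Computing each X[k]:
X[0] = 1
X[1] = 2.5000+0.8660i
X[2] = 2.5000-0.8660i

X = [1, 2.5000+0.8660i, 2.5000-0.8660i]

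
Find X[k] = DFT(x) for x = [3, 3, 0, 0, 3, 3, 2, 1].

X[k] = Σ(n=0 to 7) x[n] · ω_8^(nk)
where ω_8 = e^(-2πi/8)

Computing each X[k]:
X[0] = 15
X[1] = 0.7071+2.7071i
X[2] = 4-5i
X[3] = -0.7071-1.2929i
X[4] = 1
X[5] = -0.7071+1.2929i
X[6] = 4+5i
X[7] = 0.7071-2.7071i

X = [15, 0.7071+2.7071i, 4-5i, -0.7071-1.2929i, 1, -0.7071+1.2929i, 4+5i, 0.7071-2.7071i]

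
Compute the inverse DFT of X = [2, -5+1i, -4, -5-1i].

x[n] = (1/4) Σ(k=0 to 3) X[k] · e^(2πikn/4)

Computing each x[n]:
x[0] = -3
x[1] = 1
x[2] = 2
x[3] = 2

x = [-3, 1, 2, 2]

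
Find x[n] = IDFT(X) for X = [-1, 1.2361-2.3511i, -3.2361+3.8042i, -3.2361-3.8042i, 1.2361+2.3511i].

x[n] = (1/5) Σ(k=0 to 4) X[k] · e^(2πikn/5)

Computing each x[n]:
x[0] = -1
x[1] = 1
x[2] = 1
x[3] = -3
x[4] = 1

x = [-1, 1, 1, -3, 1]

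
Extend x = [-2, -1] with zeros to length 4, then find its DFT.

Original 2-point DFT: [-3, -1]
Zero-padded 4-point DFT provides frequency interpolation.

DFT_4([x, 0, ...]) = [-3, -2+1i, -1, -2-1i]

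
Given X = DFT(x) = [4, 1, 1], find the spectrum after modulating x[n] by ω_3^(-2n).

Modulation property: DFT(ω_3^(-2n)·x[n]) = X[(k-2) mod 3], so circularly shift X by 2 positions.

X[k-2] = [1, 1, 4]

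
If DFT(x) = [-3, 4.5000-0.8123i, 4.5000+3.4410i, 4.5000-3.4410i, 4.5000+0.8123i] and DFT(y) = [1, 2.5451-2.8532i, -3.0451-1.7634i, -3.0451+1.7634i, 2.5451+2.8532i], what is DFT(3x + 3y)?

By linearity: DFT(3x + 3y) = 3·DFT(x) + 3·DFT(y)
= 3·[-3, 4.5000-0.8123i, 4.5000+3.4410i, 4.5000-3.4410i, 4.5000+0.8123i] + 3·[1, 2.5451-2.8532i, -3.0451-1.7634i, -3.0451+1.7634i, 2.5451+2.8532i]

Computing element-wise:
Z[0] = 3·(-3) + 3·(1) = -6
Z[1] = 3·(4.5000-0.8123i) + 3·(2.5451-2.8532i) = 21.1353-10.9965i
Z[2] = 3·(4.5000+3.4410i) + 3·(-3.0451-1.7634i) = 4.3647+5.0328i
Z[3] = 3·(4.5000-3.4410i) + 3·(-3.0451+1.7634i) = 4.3647-5.0328i
Z[4] = 3·(4.5000+0.8123i) + 3·(2.5451+2.8532i) = 21.1353+10.9965i

DFT(3x + 3y) = 3·X + 3·Y = [-6, 21.1353-10.9965i, 4.3647+5.0328i, 4.3647-5.0328i, 21.1353+10.9965i]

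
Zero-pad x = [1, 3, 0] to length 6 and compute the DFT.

Original 3-point DFT: [4, -0.5000-2.5981i, -0.5000+2.5981i]
Zero-padded 6-point DFT provides frequency interpolation.

DFT_6([x, 0, ...]) = [4, 2.5000-2.5981i, -0.5000-2.5981i, -2, -0.5000+2.5981i, 2.5000+2.5981i]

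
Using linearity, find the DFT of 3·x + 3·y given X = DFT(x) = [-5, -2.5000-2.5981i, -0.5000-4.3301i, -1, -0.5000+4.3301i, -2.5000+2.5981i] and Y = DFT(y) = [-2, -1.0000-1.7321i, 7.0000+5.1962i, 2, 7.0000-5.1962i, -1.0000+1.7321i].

By linearity: DFT(3x + 3y) = 3·DFT(x) + 3·DFT(y)
= 3·[-5, -2.5000-2.5981i, -0.5000-4.3301i, -1, -0.5000+4.3301i, -2.5000+2.5981i] + 3·[-2, -1.0000-1.7321i, 7.0000+5.1962i, 2, 7.0000-5.1962i, -1.0000+1.7321i]

Computing element-wise:
Z[0] = 3·(-5) + 3·(-2) = -21
Z[1] = 3·(-2.5000-2.5981i) + 3·(-1.0000-1.7321i) = -10.5000-12.9906i
Z[2] = 3·(-0.5000-4.3301i) + 3·(7.0000+5.1962i) = 19.5000+2.5983i
Z[3] = 3·(-1) + 3·(2) = 3
Z[4] = 3·(-0.5000+4.3301i) + 3·(7.0000-5.1962i) = 19.5000-2.5983i
Z[5] = 3·(-2.5000+2.5981i) + 3·(-1.0000+1.7321i) = -10.5000+12.9906i

DFT(3x + 3y) = 3·X + 3·Y = [-21, -10.5000-12.9906i, 19.5000+2.5983i, 3, 19.5000-2.5983i, -10.5000+12.9906i]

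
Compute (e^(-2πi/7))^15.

Since ω_7^7 = 1, powers reduce modulo 7.
15 mod 7 = 1
So ω_7^15 = ω_7^1 = e^(-2πi·1/7)

ω_7^15 = ω_7^1 = 0.6235-0.7818i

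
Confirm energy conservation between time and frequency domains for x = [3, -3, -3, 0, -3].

Time domain:
Σ|x[n]|² = |3|² + |-3|² + |-3|² + |0|² + |-3|² = 36.0000

Frequency domain:
(1/5)Σ|X[k]|² = (1/5)(|-6|² + |3.5729+1.7634i|² + |6.9271-2.8532i|² + |6.9271+2.8532i|² + |3.5729-1.7634i|²) = (1/5)·180.0000 = 36.0000

Both sides agree, confirming Parseval's theorem.

Σ|x[n]|² = (1/N)Σ|X[k]|² = 36.0000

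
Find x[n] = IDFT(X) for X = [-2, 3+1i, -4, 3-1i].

x[n] = (1/4) Σ(k=0 to 3) X[k] · e^(2πikn/4)

Computing each x[n]:
x[0] = 0
x[1] = 0
x[2] = -3
x[3] = 1

x = [0, 0, -3, 1]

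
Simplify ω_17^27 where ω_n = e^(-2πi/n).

Since ω_17^17 = 1, powers reduce modulo 17.
27 mod 17 = 10
So ω_17^27 = ω_17^10 = e^(-2πi·10/17)

ω_17^27 = ω_17^10 = -0.8502+0.5264i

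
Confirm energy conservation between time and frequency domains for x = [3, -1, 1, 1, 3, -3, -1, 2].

Time domain:
Σ|x[n]|² = |3|² + |-1|² + |1|² + |1|² + |3|² + |-3|² + |-1|² + |2|² = 35.0000

Frequency domain:
(1/8)Σ|X[k]|² = (1/8)(|5|² + |2.1213-2.7071i|² + |6+7i|² + |-2.1213+1.2929i|² + |7|² + |-2.1213-1.2929i|² + |6-7i|² + |2.1213+2.7071i|²) = (1/8)·280.0000 = 35.0000

Both sides agree, confirming Parseval's theorem.

Σ|x[n]|² = (1/N)Σ|X[k]|² = 35.0000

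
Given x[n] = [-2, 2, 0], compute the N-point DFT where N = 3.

X[k] = Σ(n=0 to 2) x[n] · ω_3^(nk)
where ω_3 = e^(-2πi/3)

Computing each X[k]:
X[0] = 0
X[1] = -3.0000-1.7321i
X[2] = -3.0000+1.7321i

X = [0, -3.0000-1.7321i, -3.0000+1.7321i]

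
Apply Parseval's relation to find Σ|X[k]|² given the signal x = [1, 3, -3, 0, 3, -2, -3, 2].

Parseval: Σ|x[n]|² = (1/N)Σ|X[k]|², so Σ|X[k]|² = N·Σ|x[n]|² = 8·45.0000

Σ|X[k]|² = N·Σ|x[n]|² = 8·45.0000 = 360.0000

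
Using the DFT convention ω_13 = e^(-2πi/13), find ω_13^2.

ω_13^2 = e^(-2πi·2/13)
= cos(-2π·2/13) + i·sin(-2π·2/13)
= cos(-4π/13) + i·sin(-4π/13)

ω_13^2 = cos(-4π/13) + i·sin(-4π/13) = 0.5681-0.8230i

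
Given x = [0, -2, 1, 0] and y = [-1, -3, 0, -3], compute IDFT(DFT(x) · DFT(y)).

(x ⊛ y)[n] = Σ(m=0 to 3) x[m] · y[(n-m) mod 4]

Computing each output sample:
(x ⊛ y)[0] = 6
(x ⊛ y)[1] = -1
(x ⊛ y)[2] = 5
(x ⊛ y)[3] = -3

x ⊛ y = [6, -1, 5, -3]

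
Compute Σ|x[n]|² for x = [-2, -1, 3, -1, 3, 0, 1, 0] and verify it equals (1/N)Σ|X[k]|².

Time domain:
Σ|x[n]|² = |-2|² + |-1|² + |3|² + |-1|² + |3|² + |0|² + |1|² + |0|² = 25.0000

Frequency domain:
(1/8)Σ|X[k]|² = (1/8)(|3|² + |-5.0000-0.5858i|² + |-3|² + |-5.0000+3.4142i|² + |7|² + |-5.0000-3.4142i|² + |-3|² + |-5.0000+0.5858i|²) = (1/8)·200.0000 = 25.0000

Both sides agree, confirming Parseval's theorem.

Σ|x[n]|² = (1/N)Σ|X[k]|² = 25.0000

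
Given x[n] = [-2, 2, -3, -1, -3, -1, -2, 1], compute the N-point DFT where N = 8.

X[k] = Σ(n=0 to 7) x[n] · ω_8^(nk)
where ω_8 = e^(-2πi/8)

Computing each X[k]:
X[0] = -9
X[1] = 4.5355+0.2929i
X[2] = -1i
X[3] = -2.5355-1.7071i
X[4] = -11
X[5] = -2.5355+1.7071i
X[6] = 1i
X[7] = 4.5355-0.2929i

X = [-9, 4.5355+0.2929i, -1i, -2.5355-1.7071i, -11, -2.5355+1.7071i, 1i, 4.5355-0.2929i]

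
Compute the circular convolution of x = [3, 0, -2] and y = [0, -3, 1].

(x ⊛ y)[n] = Σ(m=0 to 2) x[m] · y[(n-m) mod 3]

Computing each output sample:
(x ⊛ y)[0] = 6
(x ⊛ y)[1] = -11
(x ⊛ y)[2] = 3

x ⊛ y = [6, -11, 3]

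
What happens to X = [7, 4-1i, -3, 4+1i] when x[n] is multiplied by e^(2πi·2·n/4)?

Modulation property: DFT(ω_4^(-2n)·x[n]) = X[(k-2) mod 4], so circularly shift X by 2 positions.

X[k-2] = [-3, 4+1i, 7, 4-1i]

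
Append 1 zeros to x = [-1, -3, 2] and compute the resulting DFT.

Original 3-point DFT: [-2, -0.5000+4.3301i, -0.5000-4.3301i]
Zero-padded 4-point DFT provides frequency interpolation.

DFT_4([x, 0, ...]) = [-2, -3+3i, 4, -3-3i]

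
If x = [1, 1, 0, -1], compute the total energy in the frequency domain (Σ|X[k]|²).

Parseval: Σ|x[n]|² = (1/N)Σ|X[k]|², so Σ|X[k]|² = N·Σ|x[n]|² = 4·3.0000

Σ|X[k]|² = N·Σ|x[n]|² = 4·3.0000 = 12.0000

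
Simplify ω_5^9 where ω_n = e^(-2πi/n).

Since ω_5^5 = 1, powers reduce modulo 5.
9 mod 5 = 4
So ω_5^9 = ω_5^4 = e^(-2πi·4/5)

ω_5^9 = ω_5^4 = 0.3090+0.9511i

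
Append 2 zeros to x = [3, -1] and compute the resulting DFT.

Original 2-point DFT: [2, 4]
Zero-padded 4-point DFT provides frequency interpolation.

DFT_4([x, 0, ...]) = [2, 3+1i, 4, 3-1i]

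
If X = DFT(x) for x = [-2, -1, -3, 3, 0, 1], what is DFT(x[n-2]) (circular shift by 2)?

Time shift by 2: X_shifted[k] = ω_6^(2k) · X[k]
Shifted x = [0, 1, -2, -1, -3, 3]

DFT(x[n-2]) = [-2, 5.5000+0.8660i, -0.5000+2.5981i, -8, -0.5000-2.5981i, 5.5000-0.8660i]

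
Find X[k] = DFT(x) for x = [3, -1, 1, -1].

X[k] = Σ(n=0 to 3) x[n] · ω_4^(nk)
where ω_4 = e^(-2πi/4)

Computing each X[k]:
X[0] = 2
X[1] = 2
X[2] = 6
X[3] = 2

X = [2, 2, 6, 2]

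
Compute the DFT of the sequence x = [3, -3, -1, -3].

X[k] = Σ(n=0 to 3) x[n] · ω_4^(nk)
where ω_4 = e^(-2πi/4)

Computing each X[k]:
X[0] = -4
X[1] = 4
X[2] = 8
X[3] = 4

X = [-4, 4, 8, 4]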